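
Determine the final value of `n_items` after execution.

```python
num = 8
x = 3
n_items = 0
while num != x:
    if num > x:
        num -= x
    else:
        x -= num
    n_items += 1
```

Let's trace through this code step by step.

Initialize: num = 8
Initialize: x = 3
Initialize: n_items = 0
Entering loop: while num != x:

After execution: n_items = 4
4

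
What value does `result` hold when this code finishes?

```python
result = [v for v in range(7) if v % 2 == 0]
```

Let's trace through this code step by step.

Initialize: result = [v for v in range(7) if v % 2 == 0]

After execution: result = [0, 2, 4, 6]
[0, 2, 4, 6]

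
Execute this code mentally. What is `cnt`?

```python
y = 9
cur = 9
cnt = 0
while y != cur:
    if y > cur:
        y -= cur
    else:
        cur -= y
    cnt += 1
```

Let's trace through this code step by step.

Initialize: y = 9
Initialize: cur = 9
Initialize: cnt = 0
Entering loop: while y != cur:

After execution: cnt = 0
0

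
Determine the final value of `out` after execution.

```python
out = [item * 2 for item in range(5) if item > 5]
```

Let's trace through this code step by step.

Initialize: out = [item * 2 for item in range(5) if item > 5]

After execution: out = []
[]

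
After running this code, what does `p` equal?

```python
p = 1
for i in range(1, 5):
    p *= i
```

Let's trace through this code step by step.

Initialize: p = 1
Entering loop: for i in range(1, 5):

After execution: p = 24
24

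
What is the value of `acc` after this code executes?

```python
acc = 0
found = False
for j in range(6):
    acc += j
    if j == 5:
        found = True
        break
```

Let's trace through this code step by step.

Initialize: acc = 0
Initialize: found = False
Entering loop: for j in range(6):

After execution: acc = 15
15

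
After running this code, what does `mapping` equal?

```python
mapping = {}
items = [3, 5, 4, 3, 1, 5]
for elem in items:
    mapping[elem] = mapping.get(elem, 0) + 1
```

Let's trace through this code step by step.

Initialize: mapping = {}
Initialize: items = [3, 5, 4, 3, 1, 5]
Entering loop: for elem in items:

After execution: mapping = {3: 2, 5: 2, 4: 1, 1: 1}
{3: 2, 5: 2, 4: 1, 1: 1}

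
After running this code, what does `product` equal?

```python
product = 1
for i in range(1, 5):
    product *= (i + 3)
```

Let's trace through this code step by step.

Initialize: product = 1
Entering loop: for i in range(1, 5):

After execution: product = 840
840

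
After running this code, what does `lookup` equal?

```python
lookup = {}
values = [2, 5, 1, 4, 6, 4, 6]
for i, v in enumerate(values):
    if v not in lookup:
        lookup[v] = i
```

Let's trace through this code step by step.

Initialize: lookup = {}
Initialize: values = [2, 5, 1, 4, 6, 4, 6]
Entering loop: for i, v in enumerate(values):

After execution: lookup = {2: 0, 5: 1, 1: 2, 4: 3, 6: 4}
{2: 0, 5: 1, 1: 2, 4: 3, 6: 4}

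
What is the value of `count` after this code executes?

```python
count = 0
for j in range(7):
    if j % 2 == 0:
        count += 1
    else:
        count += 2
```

Let's trace through this code step by step.

Initialize: count = 0
Entering loop: for j in range(7):

After execution: count = 10
10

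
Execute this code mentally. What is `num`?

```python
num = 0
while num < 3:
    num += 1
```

Let's trace through this code step by step.

Initialize: num = 0
Entering loop: while num < 3:

After execution: num = 3
3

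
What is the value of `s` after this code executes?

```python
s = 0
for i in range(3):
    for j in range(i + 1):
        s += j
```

Let's trace through this code step by step.

Initialize: s = 0
Entering loop: for i in range(3):

After execution: s = 4
4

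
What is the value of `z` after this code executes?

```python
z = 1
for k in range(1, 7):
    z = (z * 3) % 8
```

Let's trace through this code step by step.

Initialize: z = 1
Entering loop: for k in range(1, 7):

After execution: z = 1
1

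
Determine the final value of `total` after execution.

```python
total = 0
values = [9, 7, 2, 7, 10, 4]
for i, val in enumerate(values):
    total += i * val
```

Let's trace through this code step by step.

Initialize: total = 0
Initialize: values = [9, 7, 2, 7, 10, 4]
Entering loop: for i, val in enumerate(values):

After execution: total = 92
92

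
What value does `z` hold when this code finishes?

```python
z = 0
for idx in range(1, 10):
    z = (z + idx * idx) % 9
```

Let's trace through this code step by step.

Initialize: z = 0
Entering loop: for idx in range(1, 10):

After execution: z = 6
6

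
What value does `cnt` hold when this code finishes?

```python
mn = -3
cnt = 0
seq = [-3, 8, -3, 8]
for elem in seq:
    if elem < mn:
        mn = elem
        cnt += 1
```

Let's trace through this code step by step.

Initialize: mn = -3
Initialize: cnt = 0
Initialize: seq = [-3, 8, -3, 8]
Entering loop: for elem in seq:

After execution: cnt = 0
0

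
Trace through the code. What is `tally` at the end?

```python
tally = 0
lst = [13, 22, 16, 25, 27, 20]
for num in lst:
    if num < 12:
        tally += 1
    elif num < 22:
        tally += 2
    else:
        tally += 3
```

Let's trace through this code step by step.

Initialize: tally = 0
Initialize: lst = [13, 22, 16, 25, 27, 20]
Entering loop: for num in lst:

After execution: tally = 15
15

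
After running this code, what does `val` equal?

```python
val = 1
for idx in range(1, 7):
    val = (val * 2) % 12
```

Let's trace through this code step by step.

Initialize: val = 1
Entering loop: for idx in range(1, 7):

After execution: val = 4
4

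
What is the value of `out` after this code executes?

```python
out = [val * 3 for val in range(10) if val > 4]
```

Let's trace through this code step by step.

Initialize: out = [val * 3 for val in range(10) if val > 4]

After execution: out = [15, 18, 21, 24, 27]
[15, 18, 21, 24, 27]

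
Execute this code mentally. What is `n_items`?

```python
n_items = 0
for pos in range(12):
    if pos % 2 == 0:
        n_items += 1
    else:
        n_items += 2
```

Let's trace through this code step by step.

Initialize: n_items = 0
Entering loop: for pos in range(12):

After execution: n_items = 18
18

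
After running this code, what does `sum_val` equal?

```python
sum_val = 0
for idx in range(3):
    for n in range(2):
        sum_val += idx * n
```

Let's trace through this code step by step.

Initialize: sum_val = 0
Entering loop: for idx in range(3):

After execution: sum_val = 3
3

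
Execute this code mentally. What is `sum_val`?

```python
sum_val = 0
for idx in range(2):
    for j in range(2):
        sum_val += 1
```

Let's trace through this code step by step.

Initialize: sum_val = 0
Entering loop: for idx in range(2):

After execution: sum_val = 4
4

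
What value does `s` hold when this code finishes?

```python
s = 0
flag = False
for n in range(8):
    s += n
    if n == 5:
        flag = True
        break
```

Let's trace through this code step by step.

Initialize: s = 0
Initialize: flag = False
Entering loop: for n in range(8):

After execution: s = 15
15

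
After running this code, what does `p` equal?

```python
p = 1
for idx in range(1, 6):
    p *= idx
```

Let's trace through this code step by step.

Initialize: p = 1
Entering loop: for idx in range(1, 6):

After execution: p = 120
120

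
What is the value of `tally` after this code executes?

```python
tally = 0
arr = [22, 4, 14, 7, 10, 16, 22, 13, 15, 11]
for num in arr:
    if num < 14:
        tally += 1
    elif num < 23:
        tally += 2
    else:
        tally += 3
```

Let's trace through this code step by step.

Initialize: tally = 0
Initialize: arr = [22, 4, 14, 7, 10, 16, 22, 13, 15, 11]
Entering loop: for num in arr:

After execution: tally = 15
15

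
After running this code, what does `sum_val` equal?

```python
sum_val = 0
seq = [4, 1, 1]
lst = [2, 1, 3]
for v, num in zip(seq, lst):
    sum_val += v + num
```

Let's trace through this code step by step.

Initialize: sum_val = 0
Initialize: seq = [4, 1, 1]
Initialize: lst = [2, 1, 3]
Entering loop: for v, num in zip(seq, lst):

After execution: sum_val = 12
12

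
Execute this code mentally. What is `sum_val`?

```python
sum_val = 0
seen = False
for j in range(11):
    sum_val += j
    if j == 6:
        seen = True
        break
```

Let's trace through this code step by step.

Initialize: sum_val = 0
Initialize: seen = False
Entering loop: for j in range(11):

After execution: sum_val = 21
21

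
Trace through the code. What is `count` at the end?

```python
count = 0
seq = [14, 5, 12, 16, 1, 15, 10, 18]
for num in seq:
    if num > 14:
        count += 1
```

Let's trace through this code step by step.

Initialize: count = 0
Initialize: seq = [14, 5, 12, 16, 1, 15, 10, 18]
Entering loop: for num in seq:

After execution: count = 3
3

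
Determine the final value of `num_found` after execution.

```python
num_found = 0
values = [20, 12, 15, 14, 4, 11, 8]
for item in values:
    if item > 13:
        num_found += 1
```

Let's trace through this code step by step.

Initialize: num_found = 0
Initialize: values = [20, 12, 15, 14, 4, 11, 8]
Entering loop: for item in values:

After execution: num_found = 3
3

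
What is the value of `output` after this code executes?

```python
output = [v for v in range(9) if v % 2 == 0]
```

Let's trace through this code step by step.

Initialize: output = [v for v in range(9) if v % 2 == 0]

After execution: output = [0, 2, 4, 6, 8]
[0, 2, 4, 6, 8]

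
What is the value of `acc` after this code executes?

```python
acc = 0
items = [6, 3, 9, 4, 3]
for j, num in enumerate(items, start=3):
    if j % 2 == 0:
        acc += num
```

Let's trace through this code step by step.

Initialize: acc = 0
Initialize: items = [6, 3, 9, 4, 3]
Entering loop: for j, num in enumerate(items, start=3):

After execution: acc = 7
7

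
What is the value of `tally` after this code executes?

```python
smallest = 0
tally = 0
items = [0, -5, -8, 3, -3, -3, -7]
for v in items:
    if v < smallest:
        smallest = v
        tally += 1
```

Let's trace through this code step by step.

Initialize: smallest = 0
Initialize: tally = 0
Initialize: items = [0, -5, -8, 3, -3, -3, -7]
Entering loop: for v in items:

After execution: tally = 2
2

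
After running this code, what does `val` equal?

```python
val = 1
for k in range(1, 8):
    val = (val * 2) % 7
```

Let's trace through this code step by step.

Initialize: val = 1
Entering loop: for k in range(1, 8):

After execution: val = 2
2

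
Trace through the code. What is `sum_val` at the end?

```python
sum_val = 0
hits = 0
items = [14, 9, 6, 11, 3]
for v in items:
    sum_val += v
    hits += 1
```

Let's trace through this code step by step.

Initialize: sum_val = 0
Initialize: hits = 0
Initialize: items = [14, 9, 6, 11, 3]
Entering loop: for v in items:

After execution: sum_val = 43
43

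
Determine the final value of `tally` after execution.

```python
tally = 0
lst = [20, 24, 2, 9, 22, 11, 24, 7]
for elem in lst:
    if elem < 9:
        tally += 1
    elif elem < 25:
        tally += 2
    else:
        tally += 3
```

Let's trace through this code step by step.

Initialize: tally = 0
Initialize: lst = [20, 24, 2, 9, 22, 11, 24, 7]
Entering loop: for elem in lst:

After execution: tally = 14
14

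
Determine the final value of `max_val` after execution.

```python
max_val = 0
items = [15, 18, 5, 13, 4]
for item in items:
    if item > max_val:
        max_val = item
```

Let's trace through this code step by step.

Initialize: max_val = 0
Initialize: items = [15, 18, 5, 13, 4]
Entering loop: for item in items:

After execution: max_val = 18
18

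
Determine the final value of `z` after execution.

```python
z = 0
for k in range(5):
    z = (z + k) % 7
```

Let's trace through this code step by step.

Initialize: z = 0
Entering loop: for k in range(5):

After execution: z = 3
3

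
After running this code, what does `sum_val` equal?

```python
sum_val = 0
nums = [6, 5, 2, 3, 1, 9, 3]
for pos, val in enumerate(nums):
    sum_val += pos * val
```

Let's trace through this code step by step.

Initialize: sum_val = 0
Initialize: nums = [6, 5, 2, 3, 1, 9, 3]
Entering loop: for pos, val in enumerate(nums):

After execution: sum_val = 85
85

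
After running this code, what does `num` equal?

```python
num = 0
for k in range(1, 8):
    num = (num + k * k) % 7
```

Let's trace through this code step by step.

Initialize: num = 0
Entering loop: for k in range(1, 8):

After execution: num = 0
0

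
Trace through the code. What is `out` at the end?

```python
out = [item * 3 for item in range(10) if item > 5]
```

Let's trace through this code step by step.

Initialize: out = [item * 3 for item in range(10) if item > 5]

After execution: out = [18, 21, 24, 27]
[18, 21, 24, 27]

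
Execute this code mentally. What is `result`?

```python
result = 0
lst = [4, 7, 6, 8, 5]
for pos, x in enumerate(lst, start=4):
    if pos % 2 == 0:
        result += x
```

Let's trace through this code step by step.

Initialize: result = 0
Initialize: lst = [4, 7, 6, 8, 5]
Entering loop: for pos, x in enumerate(lst, start=4):

After execution: result = 15
15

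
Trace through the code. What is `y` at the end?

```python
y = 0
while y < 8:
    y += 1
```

Let's trace through this code step by step.

Initialize: y = 0
Entering loop: while y < 8:

After execution: y = 8
8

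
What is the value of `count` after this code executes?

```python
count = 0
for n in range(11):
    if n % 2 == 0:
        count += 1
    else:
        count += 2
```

Let's trace through this code step by step.

Initialize: count = 0
Entering loop: for n in range(11):

After execution: count = 16
16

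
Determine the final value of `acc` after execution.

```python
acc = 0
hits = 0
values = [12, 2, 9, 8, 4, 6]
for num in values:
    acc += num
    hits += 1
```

Let's trace through this code step by step.

Initialize: acc = 0
Initialize: hits = 0
Initialize: values = [12, 2, 9, 8, 4, 6]
Entering loop: for num in values:

After execution: acc = 41
41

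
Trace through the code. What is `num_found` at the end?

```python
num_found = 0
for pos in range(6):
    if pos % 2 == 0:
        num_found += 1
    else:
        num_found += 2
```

Let's trace through this code step by step.

Initialize: num_found = 0
Entering loop: for pos in range(6):

After execution: num_found = 9
9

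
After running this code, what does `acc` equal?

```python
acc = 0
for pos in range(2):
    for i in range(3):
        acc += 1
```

Let's trace through this code step by step.

Initialize: acc = 0
Entering loop: for pos in range(2):

After execution: acc = 6
6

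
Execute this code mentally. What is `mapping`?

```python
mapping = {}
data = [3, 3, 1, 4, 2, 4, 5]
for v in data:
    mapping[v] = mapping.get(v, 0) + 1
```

Let's trace through this code step by step.

Initialize: mapping = {}
Initialize: data = [3, 3, 1, 4, 2, 4, 5]
Entering loop: for v in data:

After execution: mapping = {3: 2, 1: 1, 4: 2, 2: 1, 5: 1}
{3: 2, 1: 1, 4: 2, 2: 1, 5: 1}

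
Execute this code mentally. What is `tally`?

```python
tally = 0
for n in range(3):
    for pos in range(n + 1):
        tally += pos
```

Let's trace through this code step by step.

Initialize: tally = 0
Entering loop: for n in range(3):

After execution: tally = 4
4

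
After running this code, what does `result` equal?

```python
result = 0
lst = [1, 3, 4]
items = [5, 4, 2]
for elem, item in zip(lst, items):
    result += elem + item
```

Let's trace through this code step by step.

Initialize: result = 0
Initialize: lst = [1, 3, 4]
Initialize: items = [5, 4, 2]
Entering loop: for elem, item in zip(lst, items):

After execution: result = 19
19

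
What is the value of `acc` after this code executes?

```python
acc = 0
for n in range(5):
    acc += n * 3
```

Let's trace through this code step by step.

Initialize: acc = 0
Entering loop: for n in range(5):

After execution: acc = 30
30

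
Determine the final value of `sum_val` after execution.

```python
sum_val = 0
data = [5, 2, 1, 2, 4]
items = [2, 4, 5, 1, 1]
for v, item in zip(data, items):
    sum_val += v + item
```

Let's trace through this code step by step.

Initialize: sum_val = 0
Initialize: data = [5, 2, 1, 2, 4]
Initialize: items = [2, 4, 5, 1, 1]
Entering loop: for v, item in zip(data, items):

After execution: sum_val = 27
27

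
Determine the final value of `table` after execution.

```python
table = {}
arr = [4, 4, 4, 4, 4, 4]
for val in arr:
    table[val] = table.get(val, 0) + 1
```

Let's trace through this code step by step.

Initialize: table = {}
Initialize: arr = [4, 4, 4, 4, 4, 4]
Entering loop: for val in arr:

After execution: table = {4: 6}
{4: 6}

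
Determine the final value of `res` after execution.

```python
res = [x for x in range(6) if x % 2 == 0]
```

Let's trace through this code step by step.

Initialize: res = [x for x in range(6) if x % 2 == 0]

After execution: res = [0, 2, 4]
[0, 2, 4]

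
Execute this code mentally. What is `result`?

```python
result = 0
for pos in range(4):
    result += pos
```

Let's trace through this code step by step.

Initialize: result = 0
Entering loop: for pos in range(4):

After execution: result = 6
6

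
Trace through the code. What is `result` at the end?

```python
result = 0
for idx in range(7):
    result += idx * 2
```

Let's trace through this code step by step.

Initialize: result = 0
Entering loop: for idx in range(7):

After execution: result = 42
42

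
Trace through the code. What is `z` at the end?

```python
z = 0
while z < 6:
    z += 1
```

Let's trace through this code step by step.

Initialize: z = 0
Entering loop: while z < 6:

After execution: z = 6
6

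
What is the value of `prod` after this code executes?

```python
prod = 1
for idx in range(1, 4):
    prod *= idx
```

Let's trace through this code step by step.

Initialize: prod = 1
Entering loop: for idx in range(1, 4):

After execution: prod = 6
6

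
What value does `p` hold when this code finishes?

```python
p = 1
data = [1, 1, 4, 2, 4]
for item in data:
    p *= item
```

Let's trace through this code step by step.

Initialize: p = 1
Initialize: data = [1, 1, 4, 2, 4]
Entering loop: for item in data:

After execution: p = 32
32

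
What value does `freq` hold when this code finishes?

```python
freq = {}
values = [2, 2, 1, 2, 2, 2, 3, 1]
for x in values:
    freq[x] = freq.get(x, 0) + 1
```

Let's trace through this code step by step.

Initialize: freq = {}
Initialize: values = [2, 2, 1, 2, 2, 2, 3, 1]
Entering loop: for x in values:

After execution: freq = {2: 5, 1: 2, 3: 1}
{2: 5, 1: 2, 3: 1}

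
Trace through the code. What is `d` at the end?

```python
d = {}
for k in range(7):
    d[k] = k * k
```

Let's trace through this code step by step.

Initialize: d = {}
Entering loop: for k in range(7):

After execution: d = {0: 0, 1: 1, 2: 4, 3: 9, 4: 16, 5: 25, 6: 36}
{0: 0, 1: 1, 2: 4, 3: 9, 4: 16, 5: 25, 6: 36}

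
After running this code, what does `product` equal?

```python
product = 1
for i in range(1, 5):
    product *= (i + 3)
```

Let's trace through this code step by step.

Initialize: product = 1
Entering loop: for i in range(1, 5):

After execution: product = 840
840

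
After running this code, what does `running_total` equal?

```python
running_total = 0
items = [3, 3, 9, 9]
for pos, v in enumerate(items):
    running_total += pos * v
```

Let's trace through this code step by step.

Initialize: running_total = 0
Initialize: items = [3, 3, 9, 9]
Entering loop: for pos, v in enumerate(items):

After execution: running_total = 48
48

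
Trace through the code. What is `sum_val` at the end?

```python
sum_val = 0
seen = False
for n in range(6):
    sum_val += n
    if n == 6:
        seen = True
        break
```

Let's trace through this code step by step.

Initialize: sum_val = 0
Initialize: seen = False
Entering loop: for n in range(6):

After execution: sum_val = 15
15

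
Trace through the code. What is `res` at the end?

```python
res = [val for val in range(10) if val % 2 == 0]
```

Let's trace through this code step by step.

Initialize: res = [val for val in range(10) if val % 2 == 0]

After execution: res = [0, 2, 4, 6, 8]
[0, 2, 4, 6, 8]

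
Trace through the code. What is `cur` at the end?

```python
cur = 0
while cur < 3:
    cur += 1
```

Let's trace through this code step by step.

Initialize: cur = 0
Entering loop: while cur < 3:

After execution: cur = 3
3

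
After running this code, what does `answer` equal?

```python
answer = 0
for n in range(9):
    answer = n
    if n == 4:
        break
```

Let's trace through this code step by step.

Initialize: answer = 0
Entering loop: for n in range(9):

After execution: answer = 4
4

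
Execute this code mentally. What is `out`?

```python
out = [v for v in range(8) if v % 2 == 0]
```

Let's trace through this code step by step.

Initialize: out = [v for v in range(8) if v % 2 == 0]

After execution: out = [0, 2, 4, 6]
[0, 2, 4, 6]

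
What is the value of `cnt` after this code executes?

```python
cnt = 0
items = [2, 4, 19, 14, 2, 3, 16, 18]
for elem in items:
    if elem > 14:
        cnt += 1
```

Let's trace through this code step by step.

Initialize: cnt = 0
Initialize: items = [2, 4, 19, 14, 2, 3, 16, 18]
Entering loop: for elem in items:

After execution: cnt = 3
3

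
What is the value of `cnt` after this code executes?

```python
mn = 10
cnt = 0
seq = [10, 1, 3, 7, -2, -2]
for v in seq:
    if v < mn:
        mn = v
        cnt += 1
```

Let's trace through this code step by step.

Initialize: mn = 10
Initialize: cnt = 0
Initialize: seq = [10, 1, 3, 7, -2, -2]
Entering loop: for v in seq:

After execution: cnt = 2
2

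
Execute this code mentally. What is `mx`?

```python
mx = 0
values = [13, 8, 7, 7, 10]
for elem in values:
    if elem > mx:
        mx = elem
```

Let's trace through this code step by step.

Initialize: mx = 0
Initialize: values = [13, 8, 7, 7, 10]
Entering loop: for elem in values:

After execution: mx = 13
13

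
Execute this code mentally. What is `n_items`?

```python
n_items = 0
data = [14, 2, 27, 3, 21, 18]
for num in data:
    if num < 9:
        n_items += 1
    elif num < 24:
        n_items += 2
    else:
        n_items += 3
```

Let's trace through this code step by step.

Initialize: n_items = 0
Initialize: data = [14, 2, 27, 3, 21, 18]
Entering loop: for num in data:

After execution: n_items = 11
11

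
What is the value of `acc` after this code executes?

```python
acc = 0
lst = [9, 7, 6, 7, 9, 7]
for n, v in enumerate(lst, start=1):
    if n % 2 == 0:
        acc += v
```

Let's trace through this code step by step.

Initialize: acc = 0
Initialize: lst = [9, 7, 6, 7, 9, 7]
Entering loop: for n, v in enumerate(lst, start=1):

After execution: acc = 21
21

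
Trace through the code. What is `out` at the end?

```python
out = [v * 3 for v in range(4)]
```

Let's trace through this code step by step.

Initialize: out = [v * 3 for v in range(4)]

After execution: out = [0, 3, 6, 9]
[0, 3, 6, 9]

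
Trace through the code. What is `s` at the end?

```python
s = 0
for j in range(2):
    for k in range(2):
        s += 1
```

Let's trace through this code step by step.

Initialize: s = 0
Entering loop: for j in range(2):

After execution: s = 4
4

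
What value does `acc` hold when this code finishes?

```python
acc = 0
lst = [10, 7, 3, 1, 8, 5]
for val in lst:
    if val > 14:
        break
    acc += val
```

Let's trace through this code step by step.

Initialize: acc = 0
Initialize: lst = [10, 7, 3, 1, 8, 5]
Entering loop: for val in lst:

After execution: acc = 34
34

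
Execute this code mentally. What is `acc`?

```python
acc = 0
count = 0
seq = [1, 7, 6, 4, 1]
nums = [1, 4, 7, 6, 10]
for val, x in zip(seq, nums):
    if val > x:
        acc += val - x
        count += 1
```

Let's trace through this code step by step.

Initialize: acc = 0
Initialize: count = 0
Initialize: seq = [1, 7, 6, 4, 1]
Initialize: nums = [1, 4, 7, 6, 10]
Entering loop: for val, x in zip(seq, nums):

After execution: acc = 3
3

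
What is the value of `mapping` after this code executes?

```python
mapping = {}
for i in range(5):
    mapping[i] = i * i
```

Let's trace through this code step by step.

Initialize: mapping = {}
Entering loop: for i in range(5):

After execution: mapping = {0: 0, 1: 1, 2: 4, 3: 9, 4: 16}
{0: 0, 1: 1, 2: 4, 3: 9, 4: 16}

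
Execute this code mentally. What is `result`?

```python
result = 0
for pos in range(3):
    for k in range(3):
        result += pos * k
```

Let's trace through this code step by step.

Initialize: result = 0
Entering loop: for pos in range(3):

After execution: result = 9
9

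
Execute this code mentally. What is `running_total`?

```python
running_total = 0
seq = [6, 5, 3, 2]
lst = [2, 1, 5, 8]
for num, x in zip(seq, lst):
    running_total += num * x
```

Let's trace through this code step by step.

Initialize: running_total = 0
Initialize: seq = [6, 5, 3, 2]
Initialize: lst = [2, 1, 5, 8]
Entering loop: for num, x in zip(seq, lst):

After execution: running_total = 48
48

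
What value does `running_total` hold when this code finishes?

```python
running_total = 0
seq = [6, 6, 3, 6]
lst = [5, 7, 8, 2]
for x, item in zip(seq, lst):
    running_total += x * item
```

Let's trace through this code step by step.

Initialize: running_total = 0
Initialize: seq = [6, 6, 3, 6]
Initialize: lst = [5, 7, 8, 2]
Entering loop: for x, item in zip(seq, lst):

After execution: running_total = 108
108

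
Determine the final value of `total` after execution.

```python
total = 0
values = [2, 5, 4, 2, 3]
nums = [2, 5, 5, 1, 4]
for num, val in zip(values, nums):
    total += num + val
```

Let's trace through this code step by step.

Initialize: total = 0
Initialize: values = [2, 5, 4, 2, 3]
Initialize: nums = [2, 5, 5, 1, 4]
Entering loop: for num, val in zip(values, nums):

After execution: total = 33
33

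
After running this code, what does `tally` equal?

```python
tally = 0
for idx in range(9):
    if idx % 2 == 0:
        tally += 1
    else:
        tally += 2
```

Let's trace through this code step by step.

Initialize: tally = 0
Entering loop: for idx in range(9):

After execution: tally = 13
13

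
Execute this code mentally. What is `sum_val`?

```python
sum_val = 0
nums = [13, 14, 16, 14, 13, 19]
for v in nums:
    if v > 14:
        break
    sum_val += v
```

Let's trace through this code step by step.

Initialize: sum_val = 0
Initialize: nums = [13, 14, 16, 14, 13, 19]
Entering loop: for v in nums:

After execution: sum_val = 27
27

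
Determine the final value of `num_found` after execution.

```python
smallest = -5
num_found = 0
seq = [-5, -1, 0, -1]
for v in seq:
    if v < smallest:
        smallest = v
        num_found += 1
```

Let's trace through this code step by step.

Initialize: smallest = -5
Initialize: num_found = 0
Initialize: seq = [-5, -1, 0, -1]
Entering loop: for v in seq:

After execution: num_found = 0
0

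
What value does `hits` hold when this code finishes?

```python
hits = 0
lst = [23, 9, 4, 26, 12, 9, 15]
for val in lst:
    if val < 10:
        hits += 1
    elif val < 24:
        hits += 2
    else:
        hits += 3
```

Let's trace through this code step by step.

Initialize: hits = 0
Initialize: lst = [23, 9, 4, 26, 12, 9, 15]
Entering loop: for val in lst:

After execution: hits = 12
12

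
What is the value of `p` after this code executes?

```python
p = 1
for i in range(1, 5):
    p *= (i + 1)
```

Let's trace through this code step by step.

Initialize: p = 1
Entering loop: for i in range(1, 5):

After execution: p = 120
120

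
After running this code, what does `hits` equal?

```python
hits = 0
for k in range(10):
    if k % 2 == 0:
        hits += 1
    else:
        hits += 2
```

Let's trace through this code step by step.

Initialize: hits = 0
Entering loop: for k in range(10):

After execution: hits = 15
15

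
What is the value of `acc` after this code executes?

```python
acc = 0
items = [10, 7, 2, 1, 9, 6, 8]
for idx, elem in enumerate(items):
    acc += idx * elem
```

Let's trace through this code step by step.

Initialize: acc = 0
Initialize: items = [10, 7, 2, 1, 9, 6, 8]
Entering loop: for idx, elem in enumerate(items):

After execution: acc = 128
128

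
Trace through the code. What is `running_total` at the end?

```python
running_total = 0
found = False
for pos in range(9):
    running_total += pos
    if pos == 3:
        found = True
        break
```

Let's trace through this code step by step.

Initialize: running_total = 0
Initialize: found = False
Entering loop: for pos in range(9):

After execution: running_total = 6
6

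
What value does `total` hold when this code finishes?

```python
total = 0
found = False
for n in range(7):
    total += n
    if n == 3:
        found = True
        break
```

Let's trace through this code step by step.

Initialize: total = 0
Initialize: found = False
Entering loop: for n in range(7):

After execution: total = 6
6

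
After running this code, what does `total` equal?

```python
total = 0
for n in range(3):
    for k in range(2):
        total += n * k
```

Let's trace through this code step by step.

Initialize: total = 0
Entering loop: for n in range(3):

After execution: total = 3
3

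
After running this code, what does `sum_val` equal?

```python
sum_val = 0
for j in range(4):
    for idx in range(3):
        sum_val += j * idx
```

Let's trace through this code step by step.

Initialize: sum_val = 0
Entering loop: for j in range(4):

After execution: sum_val = 18
18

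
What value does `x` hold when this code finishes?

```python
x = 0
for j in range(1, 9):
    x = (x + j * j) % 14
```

Let's trace through this code step by step.

Initialize: x = 0
Entering loop: for j in range(1, 9):

After execution: x = 8
8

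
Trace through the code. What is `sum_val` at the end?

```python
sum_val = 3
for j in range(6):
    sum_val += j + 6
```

Let's trace through this code step by step.

Initialize: sum_val = 3
Entering loop: for j in range(6):

After execution: sum_val = 54
54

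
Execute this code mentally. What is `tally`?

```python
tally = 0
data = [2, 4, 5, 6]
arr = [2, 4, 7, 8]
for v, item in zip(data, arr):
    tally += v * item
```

Let's trace through this code step by step.

Initialize: tally = 0
Initialize: data = [2, 4, 5, 6]
Initialize: arr = [2, 4, 7, 8]
Entering loop: for v, item in zip(data, arr):

After execution: tally = 103
103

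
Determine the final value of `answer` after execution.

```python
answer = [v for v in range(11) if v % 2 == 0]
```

Let's trace through this code step by step.

Initialize: answer = [v for v in range(11) if v % 2 == 0]

After execution: answer = [0, 2, 4, 6, 8, 10]
[0, 2, 4, 6, 8, 10]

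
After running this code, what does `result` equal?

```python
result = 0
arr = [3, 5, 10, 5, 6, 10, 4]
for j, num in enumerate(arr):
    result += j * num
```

Let's trace through this code step by step.

Initialize: result = 0
Initialize: arr = [3, 5, 10, 5, 6, 10, 4]
Entering loop: for j, num in enumerate(arr):

After execution: result = 138
138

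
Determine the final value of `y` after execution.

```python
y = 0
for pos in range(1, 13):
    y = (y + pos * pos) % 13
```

Let's trace through this code step by step.

Initialize: y = 0
Entering loop: for pos in range(1, 13):

After execution: y = 0
0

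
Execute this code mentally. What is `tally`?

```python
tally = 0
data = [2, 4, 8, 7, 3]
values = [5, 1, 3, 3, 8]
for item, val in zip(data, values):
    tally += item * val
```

Let's trace through this code step by step.

Initialize: tally = 0
Initialize: data = [2, 4, 8, 7, 3]
Initialize: values = [5, 1, 3, 3, 8]
Entering loop: for item, val in zip(data, values):

After execution: tally = 83
83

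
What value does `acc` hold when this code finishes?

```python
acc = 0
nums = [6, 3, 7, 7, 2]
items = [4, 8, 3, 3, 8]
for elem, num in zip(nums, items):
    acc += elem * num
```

Let's trace through this code step by step.

Initialize: acc = 0
Initialize: nums = [6, 3, 7, 7, 2]
Initialize: items = [4, 8, 3, 3, 8]
Entering loop: for elem, num in zip(nums, items):

After execution: acc = 106
106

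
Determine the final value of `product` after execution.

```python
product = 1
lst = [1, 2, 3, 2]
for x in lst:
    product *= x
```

Let's trace through this code step by step.

Initialize: product = 1
Initialize: lst = [1, 2, 3, 2]
Entering loop: for x in lst:

After execution: product = 12
12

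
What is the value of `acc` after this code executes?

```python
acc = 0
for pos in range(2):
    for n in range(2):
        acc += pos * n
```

Let's trace through this code step by step.

Initialize: acc = 0
Entering loop: for pos in range(2):

After execution: acc = 1
1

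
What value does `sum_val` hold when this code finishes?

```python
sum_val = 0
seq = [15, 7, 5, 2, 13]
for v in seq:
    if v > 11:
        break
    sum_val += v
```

Let's trace through this code step by step.

Initialize: sum_val = 0
Initialize: seq = [15, 7, 5, 2, 13]
Entering loop: for v in seq:

After execution: sum_val = 0
0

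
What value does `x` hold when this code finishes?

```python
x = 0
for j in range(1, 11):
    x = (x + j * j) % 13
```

Let's trace through this code step by step.

Initialize: x = 0
Entering loop: for j in range(1, 11):

After execution: x = 8
8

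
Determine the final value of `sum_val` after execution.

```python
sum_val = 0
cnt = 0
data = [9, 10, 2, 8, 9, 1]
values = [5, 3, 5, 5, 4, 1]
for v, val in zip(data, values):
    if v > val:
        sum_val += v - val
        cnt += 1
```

Let's trace through this code step by step.

Initialize: sum_val = 0
Initialize: cnt = 0
Initialize: data = [9, 10, 2, 8, 9, 1]
Initialize: values = [5, 3, 5, 5, 4, 1]
Entering loop: for v, val in zip(data, values):

After execution: sum_val = 19
19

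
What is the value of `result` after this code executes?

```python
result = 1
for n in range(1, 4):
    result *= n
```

Let's trace through this code step by step.

Initialize: result = 1
Entering loop: for n in range(1, 4):

After execution: result = 6
6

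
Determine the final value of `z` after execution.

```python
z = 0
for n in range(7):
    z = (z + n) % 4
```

Let's trace through this code step by step.

Initialize: z = 0
Entering loop: for n in range(7):

After execution: z = 1
1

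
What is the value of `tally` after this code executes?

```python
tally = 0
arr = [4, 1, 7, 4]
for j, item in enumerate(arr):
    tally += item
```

Let's trace through this code step by step.

Initialize: tally = 0
Initialize: arr = [4, 1, 7, 4]
Entering loop: for j, item in enumerate(arr):

After execution: tally = 16
16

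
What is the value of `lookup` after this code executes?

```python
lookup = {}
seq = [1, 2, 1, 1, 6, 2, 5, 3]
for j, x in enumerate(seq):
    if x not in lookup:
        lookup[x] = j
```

Let's trace through this code step by step.

Initialize: lookup = {}
Initialize: seq = [1, 2, 1, 1, 6, 2, 5, 3]
Entering loop: for j, x in enumerate(seq):

After execution: lookup = {1: 0, 2: 1, 6: 4, 5: 6, 3: 7}
{1: 0, 2: 1, 6: 4, 5: 6, 3: 7}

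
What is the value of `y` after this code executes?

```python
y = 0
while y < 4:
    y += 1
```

Let's trace through this code step by step.

Initialize: y = 0
Entering loop: while y < 4:

After execution: y = 4
4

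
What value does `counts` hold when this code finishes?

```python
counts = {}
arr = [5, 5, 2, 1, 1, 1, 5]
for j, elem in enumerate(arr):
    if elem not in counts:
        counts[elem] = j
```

Let's trace through this code step by step.

Initialize: counts = {}
Initialize: arr = [5, 5, 2, 1, 1, 1, 5]
Entering loop: for j, elem in enumerate(arr):

After execution: counts = {5: 0, 2: 2, 1: 3}
{5: 0, 2: 2, 1: 3}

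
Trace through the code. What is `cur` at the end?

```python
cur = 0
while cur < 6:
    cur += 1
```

Let's trace through this code step by step.

Initialize: cur = 0
Entering loop: while cur < 6:

After execution: cur = 6
6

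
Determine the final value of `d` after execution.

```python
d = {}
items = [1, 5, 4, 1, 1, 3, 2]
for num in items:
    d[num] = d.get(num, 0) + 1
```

Let's trace through this code step by step.

Initialize: d = {}
Initialize: items = [1, 5, 4, 1, 1, 3, 2]
Entering loop: for num in items:

After execution: d = {1: 3, 5: 1, 4: 1, 3: 1, 2: 1}
{1: 3, 5: 1, 4: 1, 3: 1, 2: 1}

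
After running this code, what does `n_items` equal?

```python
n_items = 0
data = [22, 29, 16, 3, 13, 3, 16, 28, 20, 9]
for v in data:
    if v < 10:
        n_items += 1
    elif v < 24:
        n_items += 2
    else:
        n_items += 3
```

Let's trace through this code step by step.

Initialize: n_items = 0
Initialize: data = [22, 29, 16, 3, 13, 3, 16, 28, 20, 9]
Entering loop: for v in data:

After execution: n_items = 19
19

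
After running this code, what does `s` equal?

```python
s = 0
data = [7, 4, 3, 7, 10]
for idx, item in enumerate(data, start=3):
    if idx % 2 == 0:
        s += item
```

Let's trace through this code step by step.

Initialize: s = 0
Initialize: data = [7, 4, 3, 7, 10]
Entering loop: for idx, item in enumerate(data, start=3):

After execution: s = 11
11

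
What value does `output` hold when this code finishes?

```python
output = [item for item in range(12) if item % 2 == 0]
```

Let's trace through this code step by step.

Initialize: output = [item for item in range(12) if item % 2 == 0]

After execution: output = [0, 2, 4, 6, 8, 10]
[0, 2, 4, 6, 8, 10]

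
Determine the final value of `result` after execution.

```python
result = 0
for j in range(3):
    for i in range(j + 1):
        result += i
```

Let's trace through this code step by step.

Initialize: result = 0
Entering loop: for j in range(3):

After execution: result = 4
4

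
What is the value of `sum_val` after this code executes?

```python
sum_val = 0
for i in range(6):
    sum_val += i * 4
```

Let's trace through this code step by step.

Initialize: sum_val = 0
Entering loop: for i in range(6):

After execution: sum_val = 60
60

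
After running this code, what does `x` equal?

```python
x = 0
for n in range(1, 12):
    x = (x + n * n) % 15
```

Let's trace through this code step by step.

Initialize: x = 0
Entering loop: for n in range(1, 12):

After execution: x = 11
11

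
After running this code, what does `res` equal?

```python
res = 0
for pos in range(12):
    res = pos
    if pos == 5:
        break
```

Let's trace through this code step by step.

Initialize: res = 0
Entering loop: for pos in range(12):

After execution: res = 5
5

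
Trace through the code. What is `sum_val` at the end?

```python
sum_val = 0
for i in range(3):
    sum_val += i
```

Let's trace through this code step by step.

Initialize: sum_val = 0
Entering loop: for i in range(3):

After execution: sum_val = 3
3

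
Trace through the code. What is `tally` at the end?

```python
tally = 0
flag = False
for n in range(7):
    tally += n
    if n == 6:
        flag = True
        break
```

Let's trace through this code step by step.

Initialize: tally = 0
Initialize: flag = False
Entering loop: for n in range(7):

After execution: tally = 21
21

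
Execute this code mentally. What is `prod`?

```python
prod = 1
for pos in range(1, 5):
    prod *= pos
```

Let's trace through this code step by step.

Initialize: prod = 1
Entering loop: for pos in range(1, 5):

After execution: prod = 24
24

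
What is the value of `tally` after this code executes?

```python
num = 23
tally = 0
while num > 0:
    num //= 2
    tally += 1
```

Let's trace through this code step by step.

Initialize: num = 23
Initialize: tally = 0
Entering loop: while num > 0:

After execution: tally = 5
5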